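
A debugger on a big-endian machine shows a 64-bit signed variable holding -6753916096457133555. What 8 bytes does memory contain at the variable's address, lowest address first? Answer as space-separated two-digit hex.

Two's complement of -6753916096457133555 in 64 bits: 6753916096457133555 = 0x5DBABAE7EC1ECDF3; invert → 0xA245451813E1320C; add 1 → 0xA245451813E1320D.
Split into bytes (most-significant first): A2 45 45 18 13 E1 32 0D.
In big-endian order the high byte comes first in memory.
So the memory order matches the most-significant-first order: A2 45 45 18 13 E1 32 0D.

A2 45 45 18 13 E1 32 0D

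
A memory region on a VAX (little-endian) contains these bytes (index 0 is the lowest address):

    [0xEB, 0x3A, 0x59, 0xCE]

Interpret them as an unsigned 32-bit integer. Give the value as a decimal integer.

Little-endian stores the least-significant byte at the lowest address.
Reassemble most-significant byte first: CE 59 3A EB → 0xCE593AEB.
0xCE593AEB = 3461954283.

3461954283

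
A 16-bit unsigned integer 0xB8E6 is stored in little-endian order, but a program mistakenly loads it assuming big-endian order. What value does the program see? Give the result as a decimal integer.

Stored little-endian, the bytes at ascending addresses are E6 B8.
Read back as big-endian, the last byte is least significant, giving 0xE6B8.
0xE6B8 = 59064.

59064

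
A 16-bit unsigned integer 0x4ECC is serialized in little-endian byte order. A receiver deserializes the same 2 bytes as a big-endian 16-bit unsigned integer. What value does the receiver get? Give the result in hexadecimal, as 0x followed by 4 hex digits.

0xCC4E

Stored little-endian, the bytes at ascending addresses are CC 4E.
Read back as big-endian, the last byte is least significant, giving 0xCC4E.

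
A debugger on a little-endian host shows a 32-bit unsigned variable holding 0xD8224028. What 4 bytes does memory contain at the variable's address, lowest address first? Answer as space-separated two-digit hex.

28 40 22 D8

Split into bytes (most-significant first): D8 22 40 28.
In little-endian order the low byte comes first in memory.
So at ascending addresses the bytes are 28 40 22 D8.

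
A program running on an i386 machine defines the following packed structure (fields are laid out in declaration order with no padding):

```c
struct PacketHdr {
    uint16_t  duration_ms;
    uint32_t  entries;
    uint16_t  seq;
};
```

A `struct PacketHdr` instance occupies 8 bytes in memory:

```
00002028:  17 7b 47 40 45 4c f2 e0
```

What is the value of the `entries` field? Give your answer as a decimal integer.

1279606855

`entries` follows `duration_ms` (2 bytes), so it starts at byte offset 2 and occupies 4 bytes.
Bytes at offsets 2..5: 47 40 45 4C.
Little-endian stores the least-significant byte at the lowest address.
Reassemble most-significant byte first: 4C 45 40 47 → 0x4C454047.
0x4C454047 = 1279606855.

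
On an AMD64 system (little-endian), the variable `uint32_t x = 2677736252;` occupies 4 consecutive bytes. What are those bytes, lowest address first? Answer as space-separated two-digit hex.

3C 03 9B 9F

2677736252 in hexadecimal, padded to 32 bits, is 0x9F9B033C.
Split into bytes (most-significant first): 9F 9B 03 3C.
Little-endian: lowest address holds the least-significant byte.
So at ascending addresses the bytes are 3C 03 9B 9F.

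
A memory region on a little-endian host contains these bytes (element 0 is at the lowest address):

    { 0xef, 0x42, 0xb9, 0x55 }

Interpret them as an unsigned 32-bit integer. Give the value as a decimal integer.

1438204655

In little-endian order the low byte comes first in memory.
Reassemble most-significant byte first: 55 B9 42 EF → 0x55B942EF.
0x55B942EF = 1438204655.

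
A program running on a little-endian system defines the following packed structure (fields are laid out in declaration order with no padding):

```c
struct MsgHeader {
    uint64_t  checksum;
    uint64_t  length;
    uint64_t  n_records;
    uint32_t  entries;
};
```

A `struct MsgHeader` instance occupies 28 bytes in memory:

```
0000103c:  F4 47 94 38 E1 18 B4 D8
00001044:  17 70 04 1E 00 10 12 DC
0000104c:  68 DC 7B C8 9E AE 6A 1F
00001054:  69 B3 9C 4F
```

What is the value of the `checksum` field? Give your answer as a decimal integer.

15615133163596302324

`checksum` is the first field, at byte offset 0, occupying 8 bytes.
Bytes at offsets 0..7: F4 47 94 38 E1 18 B4 D8.
In little-endian order the low byte comes first in memory.
Reassemble most-significant byte first: D8 B4 18 E1 38 94 47 F4 → 0xD8B418E1389447F4.
0xD8B418E1389447F4 = 15615133163596302324.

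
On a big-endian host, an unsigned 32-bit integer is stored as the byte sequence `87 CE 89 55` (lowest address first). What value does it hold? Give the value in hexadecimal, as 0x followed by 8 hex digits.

0x87CE8955

In big-endian order the high byte comes first in memory.
The bytes are already most-significant first: 0x87CE8955.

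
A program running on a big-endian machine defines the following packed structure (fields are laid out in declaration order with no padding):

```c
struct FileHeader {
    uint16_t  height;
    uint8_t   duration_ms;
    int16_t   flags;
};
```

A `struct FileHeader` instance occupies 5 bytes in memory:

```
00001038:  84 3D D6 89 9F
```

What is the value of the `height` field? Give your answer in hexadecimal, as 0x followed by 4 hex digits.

`height` is the first field, at byte offset 0, occupying 2 bytes.
Bytes at offsets 0..1: 84 3D.
Big-endian stores the most-significant byte at the lowest address.
The bytes are already most-significant first: 0x843D.

0x843D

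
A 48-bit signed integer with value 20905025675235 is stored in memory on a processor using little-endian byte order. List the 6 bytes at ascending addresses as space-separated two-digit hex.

E3 1F A1 54 03 13

20905025675235 in hexadecimal, padded to 48 bits, is 0x130354A11FE3.
Split into bytes (most-significant first): 13 03 54 A1 1F E3.
Little-endian stores the least-significant byte at the lowest address.
So at ascending addresses the bytes are E3 1F A1 54 03 13.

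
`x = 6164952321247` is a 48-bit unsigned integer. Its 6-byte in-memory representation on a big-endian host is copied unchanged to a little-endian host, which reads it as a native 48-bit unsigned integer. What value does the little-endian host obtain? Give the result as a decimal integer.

245246044904197

6164952321247 in 48-bit hexadecimal is 0x059B63CB0CDF.
Stored big-endian, the bytes at ascending addresses are 05 9B 63 CB 0C DF.
Read back as little-endian, the first byte is least significant, giving 0xDF0CCB639B05.
0xDF0CCB639B05 = 245246044904197.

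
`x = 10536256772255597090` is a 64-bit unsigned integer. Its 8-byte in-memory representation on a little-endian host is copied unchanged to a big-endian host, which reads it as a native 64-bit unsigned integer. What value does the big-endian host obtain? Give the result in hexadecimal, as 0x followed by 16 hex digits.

0x224299FCB54D3892

10536256772255597090 in 64-bit hexadecimal is 0x92384DB5FC994222.
Stored little-endian, the bytes at ascending addresses are 22 42 99 FC B5 4D 38 92.
Read back as big-endian, the last byte is least significant, giving 0x224299FCB54D3892.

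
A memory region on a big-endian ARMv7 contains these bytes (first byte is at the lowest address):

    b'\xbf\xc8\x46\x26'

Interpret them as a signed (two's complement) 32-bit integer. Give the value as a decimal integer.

Big-endian stores the most-significant byte at the lowest address.
The bytes are already most-significant first: 0xBFC84626.
Top bit is set, so as a signed 32-bit value this is 0xBFC84626 − 2^32 = -1077393882.

-1077393882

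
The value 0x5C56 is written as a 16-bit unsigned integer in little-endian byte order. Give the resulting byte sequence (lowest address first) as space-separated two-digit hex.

56 5C

Split into bytes (most-significant first): 5C 56.
In little-endian order the low byte comes first in memory.
So at ascending addresses the bytes are 56 5C.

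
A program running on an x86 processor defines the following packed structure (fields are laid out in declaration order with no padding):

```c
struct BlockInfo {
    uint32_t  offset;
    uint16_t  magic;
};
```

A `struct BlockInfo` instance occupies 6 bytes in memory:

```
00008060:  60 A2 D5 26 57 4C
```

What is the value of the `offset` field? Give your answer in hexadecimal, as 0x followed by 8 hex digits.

0x26D5A260

`offset` is the first field, at byte offset 0, occupying 4 bytes.
Bytes at offsets 0..3: 60 A2 D5 26.
Little-endian: lowest address holds the least-significant byte.
Reassemble most-significant byte first: 26 D5 A2 60 → 0x26D5A260.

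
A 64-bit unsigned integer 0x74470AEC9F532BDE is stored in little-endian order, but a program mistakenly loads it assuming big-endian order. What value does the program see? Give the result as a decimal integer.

Stored little-endian, the bytes at ascending addresses are DE 2B 53 9F EC 0A 47 74.
Read back as big-endian, the last byte is least significant, giving 0xDE2B539FEC0A4774.
0xDE2B539FEC0A4774 = 16008981246743562100.

16008981246743562100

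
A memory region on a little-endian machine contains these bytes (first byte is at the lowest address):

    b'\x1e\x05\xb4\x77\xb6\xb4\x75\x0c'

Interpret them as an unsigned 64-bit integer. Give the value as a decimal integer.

Little-endian stores the least-significant byte at the lowest address.
Reassemble most-significant byte first: 0C 75 B4 B6 77 B4 05 1E → 0x0C75B4B677B4051E.
0x0C75B4B677B4051E = 897822396515616030.

897822396515616030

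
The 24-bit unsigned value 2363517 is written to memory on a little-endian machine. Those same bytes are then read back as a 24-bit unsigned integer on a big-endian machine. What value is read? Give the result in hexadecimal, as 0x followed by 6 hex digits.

2363517 in 24-bit hexadecimal is 0x24107D.
Stored little-endian, the bytes at ascending addresses are 7D 10 24.
Read back as big-endian, the last byte is least significant, giving 0x7D1024.

0x7D1024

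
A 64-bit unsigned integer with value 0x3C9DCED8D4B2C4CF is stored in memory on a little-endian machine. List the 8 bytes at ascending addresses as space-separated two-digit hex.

Split into bytes (most-significant first): 3C 9D CE D8 D4 B2 C4 CF.
In little-endian order the low byte comes first in memory.
So at ascending addresses the bytes are CF C4 B2 D4 D8 CE 9D 3C.

CF C4 B2 D4 D8 CE 9D 3C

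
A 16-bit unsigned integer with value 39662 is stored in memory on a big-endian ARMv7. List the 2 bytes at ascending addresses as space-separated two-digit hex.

39662 in hexadecimal, padded to 16 bits, is 0x9AEE.
Split into bytes (most-significant first): 9A EE.
In big-endian order the high byte comes first in memory.
So the memory order matches the most-significant-first order: 9A EE.

9A EE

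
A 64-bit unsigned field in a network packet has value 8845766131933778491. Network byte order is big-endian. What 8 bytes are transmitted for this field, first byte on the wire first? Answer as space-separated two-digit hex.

8845766131933778491 in hexadecimal, padded to 64 bits, is 0x7AC2796E1C18123B.
Split into bytes (most-significant first): 7A C2 79 6E 1C 18 12 3B.
Big-endian stores the most-significant byte at the lowest address.
So the memory order matches the most-significant-first order: 7A C2 79 6E 1C 18 12 3B.

7A C2 79 6E 1C 18 12 3B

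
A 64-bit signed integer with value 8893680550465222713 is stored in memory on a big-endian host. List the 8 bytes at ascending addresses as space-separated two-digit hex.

7B 6C B3 57 04 47 B8 39

8893680550465222713 in hexadecimal, padded to 64 bits, is 0x7B6CB3570447B839.
Split into bytes (most-significant first): 7B 6C B3 57 04 47 B8 39.
In big-endian order the high byte comes first in memory.
So the memory order matches the most-significant-first order: 7B 6C B3 57 04 47 B8 39.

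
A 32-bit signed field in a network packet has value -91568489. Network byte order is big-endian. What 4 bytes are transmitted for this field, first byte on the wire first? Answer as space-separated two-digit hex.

FA 8A C6 97

Two's complement of -91568489 in 32 bits: 91568489 = 0x05753969; invert → 0xFA8AC696; add 1 → 0xFA8AC697.
Split into bytes (most-significant first): FA 8A C6 97.
Big-endian: lowest address holds the most-significant byte.
So the memory order matches the most-significant-first order: FA 8A C6 97.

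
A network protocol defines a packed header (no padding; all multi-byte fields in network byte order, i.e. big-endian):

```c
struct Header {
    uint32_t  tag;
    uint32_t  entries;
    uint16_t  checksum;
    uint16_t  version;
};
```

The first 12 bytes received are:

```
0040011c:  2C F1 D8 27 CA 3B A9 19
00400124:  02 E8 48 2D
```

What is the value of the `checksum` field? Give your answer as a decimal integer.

`checksum` follows `tag` (4 B), `entries` (4 B), so it starts at offset 4 + 4 = 8 and occupies 2 bytes.
Bytes at offsets 8..9: 02 E8.
Big-endian: lowest address holds the most-significant byte.
The bytes are already most-significant first: 0x02E8.
0x02E8 = 744.

744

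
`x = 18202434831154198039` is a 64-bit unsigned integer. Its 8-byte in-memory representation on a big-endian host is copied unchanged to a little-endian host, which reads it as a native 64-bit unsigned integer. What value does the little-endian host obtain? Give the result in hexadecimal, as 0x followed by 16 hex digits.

18202434831154198039 in 64-bit hexadecimal is 0xFC9C0A09CE24B617.
Stored big-endian, the bytes at ascending addresses are FC 9C 0A 09 CE 24 B6 17.
Read back as little-endian, the first byte is least significant, giving 0x17B624CE090A9CFC.

0x17B624CE090A9CFC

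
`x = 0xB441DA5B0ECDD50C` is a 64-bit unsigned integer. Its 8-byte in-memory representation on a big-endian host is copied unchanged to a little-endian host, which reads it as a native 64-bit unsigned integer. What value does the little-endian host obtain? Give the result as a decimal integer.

924870760048771508

Stored big-endian, the bytes at ascending addresses are B4 41 DA 5B 0E CD D5 0C.
Read back as little-endian, the first byte is least significant, giving 0x0CD5CD0E5BDA41B4.
0x0CD5CD0E5BDA41B4 = 924870760048771508.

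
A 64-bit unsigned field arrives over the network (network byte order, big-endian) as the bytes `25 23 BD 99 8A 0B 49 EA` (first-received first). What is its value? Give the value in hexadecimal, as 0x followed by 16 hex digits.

Big-endian stores the most-significant byte at the lowest address.
The bytes are already most-significant first: 0x2523BD998A0B49EA.

0x2523BD998A0B49EA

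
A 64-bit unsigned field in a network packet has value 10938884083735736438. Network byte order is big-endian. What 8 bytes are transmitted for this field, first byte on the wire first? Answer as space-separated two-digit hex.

97 CE B9 1E 12 3E 30 76

10938884083735736438 in hexadecimal, padded to 64 bits, is 0x97CEB91E123E3076.
Split into bytes (most-significant first): 97 CE B9 1E 12 3E 30 76.
Big-endian stores the most-significant byte at the lowest address.
So the memory order matches the most-significant-first order: 97 CE B9 1E 12 3E 30 76.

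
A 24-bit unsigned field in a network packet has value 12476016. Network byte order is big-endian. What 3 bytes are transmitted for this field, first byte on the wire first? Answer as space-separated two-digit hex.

BE 5E 70

12476016 in hexadecimal, padded to 24 bits, is 0xBE5E70.
Split into bytes (most-significant first): BE 5E 70.
Big-endian: lowest address holds the most-significant byte.
So the memory order matches the most-significant-first order: BE 5E 70.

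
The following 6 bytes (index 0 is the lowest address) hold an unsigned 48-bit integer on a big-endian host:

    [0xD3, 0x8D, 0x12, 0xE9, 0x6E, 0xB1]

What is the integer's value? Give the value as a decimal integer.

232602861137585

Big-endian: lowest address holds the most-significant byte.
The bytes are already most-significant first: 0xD38D12E96EB1.
0xD38D12E96EB1 = 232602861137585.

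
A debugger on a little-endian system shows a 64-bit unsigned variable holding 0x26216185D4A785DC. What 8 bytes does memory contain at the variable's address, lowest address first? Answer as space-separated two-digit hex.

Split into bytes (most-significant first): 26 21 61 85 D4 A7 85 DC.
Little-endian stores the least-significant byte at the lowest address.
So at ascending addresses the bytes are DC 85 A7 D4 85 61 21 26.

DC 85 A7 D4 85 61 21 26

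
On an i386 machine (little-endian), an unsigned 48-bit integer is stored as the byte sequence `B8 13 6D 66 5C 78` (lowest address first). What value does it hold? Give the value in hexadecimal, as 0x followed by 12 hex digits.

Little-endian stores the least-significant byte at the lowest address.
Reassemble most-significant byte first: 78 5C 66 6D 13 B8 → 0x785C666D13B8.

0x785C666D13B8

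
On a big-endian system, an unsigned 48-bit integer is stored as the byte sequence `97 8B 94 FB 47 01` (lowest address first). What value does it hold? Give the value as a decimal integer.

166625755744001

Big-endian stores the most-significant byte at the lowest address.
The bytes are already most-significant first: 0x978B94FB4701.
0x978B94FB4701 = 166625755744001.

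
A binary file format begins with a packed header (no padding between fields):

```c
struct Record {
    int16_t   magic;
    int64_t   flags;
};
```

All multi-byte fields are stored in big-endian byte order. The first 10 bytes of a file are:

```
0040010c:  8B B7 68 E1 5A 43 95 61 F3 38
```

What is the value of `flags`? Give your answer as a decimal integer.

7557420896019936056

`flags` follows `magic` (2 bytes), so it starts at byte offset 2 and occupies 8 bytes.
Bytes at offsets 2..9: 68 E1 5A 43 95 61 F3 38.
Big-endian: lowest address holds the most-significant byte.
The bytes are already most-significant first: 0x68E15A439561F338.
0x68E15A439561F338 = 7557420896019936056.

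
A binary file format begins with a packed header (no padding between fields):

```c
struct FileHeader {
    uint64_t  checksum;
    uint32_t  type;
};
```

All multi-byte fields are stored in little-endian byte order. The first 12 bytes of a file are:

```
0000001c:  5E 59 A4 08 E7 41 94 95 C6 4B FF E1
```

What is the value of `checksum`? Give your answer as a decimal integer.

10778312268742678878

`checksum` is the first field, at byte offset 0, occupying 8 bytes.
Bytes at offsets 0..7: 5E 59 A4 08 E7 41 94 95.
In little-endian order the low byte comes first in memory.
Reassemble most-significant byte first: 95 94 41 E7 08 A4 59 5E → 0x959441E708A4595E.
0x959441E708A4595E = 10778312268742678878.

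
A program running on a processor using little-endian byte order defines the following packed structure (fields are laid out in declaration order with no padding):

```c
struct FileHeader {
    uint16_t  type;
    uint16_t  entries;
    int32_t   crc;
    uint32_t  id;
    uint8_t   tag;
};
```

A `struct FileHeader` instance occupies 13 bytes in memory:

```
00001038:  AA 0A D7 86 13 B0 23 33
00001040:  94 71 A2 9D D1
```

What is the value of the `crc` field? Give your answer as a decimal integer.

`crc` follows `type` (2 B), `entries` (2 B), so it starts at offset 2 + 2 = 4 and occupies 4 bytes.
Bytes at offsets 4..7: 13 B0 23 33.
In little-endian order the low byte comes first in memory.
Reassemble most-significant byte first: 33 23 B0 13 → 0x3323B013.
0x3323B013 = 857976851.

857976851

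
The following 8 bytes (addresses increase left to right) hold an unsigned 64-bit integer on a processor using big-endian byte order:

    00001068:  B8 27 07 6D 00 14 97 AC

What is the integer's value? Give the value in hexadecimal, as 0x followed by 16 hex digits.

In big-endian order the high byte comes first in memory.
The bytes are already most-significant first: 0xB827076D001497AC.

0xB827076D001497AC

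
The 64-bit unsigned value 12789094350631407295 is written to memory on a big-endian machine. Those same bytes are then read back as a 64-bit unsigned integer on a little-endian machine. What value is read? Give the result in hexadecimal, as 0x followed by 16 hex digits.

12789094350631407295 in 64-bit hexadecimal is 0xB17BFD8D68570EBF.
Stored big-endian, the bytes at ascending addresses are B1 7B FD 8D 68 57 0E BF.
Read back as little-endian, the first byte is least significant, giving 0xBF0E57688DFD7BB1.

0xBF0E57688DFD7BB1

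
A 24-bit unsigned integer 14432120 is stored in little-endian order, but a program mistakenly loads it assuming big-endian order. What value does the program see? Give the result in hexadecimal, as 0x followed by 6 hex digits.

0x7837DC

14432120 in 24-bit hexadecimal is 0xDC3778.
Stored little-endian, the bytes at ascending addresses are 78 37 DC.
Read back as big-endian, the last byte is least significant, giving 0x7837DC.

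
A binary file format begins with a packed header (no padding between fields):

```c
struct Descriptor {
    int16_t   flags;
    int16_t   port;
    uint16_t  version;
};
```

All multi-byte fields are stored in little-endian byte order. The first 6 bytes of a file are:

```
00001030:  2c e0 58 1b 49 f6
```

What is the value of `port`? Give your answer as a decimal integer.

`port` follows `flags` (2 bytes), so it starts at byte offset 2 and occupies 2 bytes.
Bytes at offsets 2..3: 58 1B.
In little-endian order the low byte comes first in memory.
Reassemble most-significant byte first: 1B 58 → 0x1B58.
0x1B58 = 7000.

7000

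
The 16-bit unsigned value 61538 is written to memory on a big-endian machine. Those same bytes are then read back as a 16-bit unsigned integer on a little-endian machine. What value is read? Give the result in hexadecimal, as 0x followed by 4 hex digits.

0x62F0

61538 in 16-bit hexadecimal is 0xF062.
Stored big-endian, the bytes at ascending addresses are F0 62.
Read back as little-endian, the first byte is least significant, giving 0x62F0.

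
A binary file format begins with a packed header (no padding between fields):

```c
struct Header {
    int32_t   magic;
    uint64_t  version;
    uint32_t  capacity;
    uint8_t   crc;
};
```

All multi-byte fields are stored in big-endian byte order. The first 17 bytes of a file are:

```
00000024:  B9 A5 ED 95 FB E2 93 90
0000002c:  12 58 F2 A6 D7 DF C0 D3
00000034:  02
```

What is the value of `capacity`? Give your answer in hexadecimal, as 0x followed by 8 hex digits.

0xD7DFC0D3

`capacity` follows `magic` (4 B), `version` (8 B), so it starts at offset 4 + 8 = 12 and occupies 4 bytes.
Bytes at offsets 12..15: D7 DF C0 D3.
Big-endian: lowest address holds the most-significant byte.
The bytes are already most-significant first: 0xD7DFC0D3.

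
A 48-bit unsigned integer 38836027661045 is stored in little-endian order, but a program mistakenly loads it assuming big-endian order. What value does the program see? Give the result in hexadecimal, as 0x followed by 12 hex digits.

0xF51AA2375223

38836027661045 in 48-bit hexadecimal is 0x235237A21AF5.
Stored little-endian, the bytes at ascending addresses are F5 1A A2 37 52 23.
Read back as big-endian, the last byte is least significant, giving 0xF51AA2375223.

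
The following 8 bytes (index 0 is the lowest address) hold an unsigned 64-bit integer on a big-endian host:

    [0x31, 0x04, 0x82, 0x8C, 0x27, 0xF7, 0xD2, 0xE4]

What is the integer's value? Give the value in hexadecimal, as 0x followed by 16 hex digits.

Big-endian: lowest address holds the most-significant byte.
The bytes are already most-significant first: 0x3104828C27F7D2E4.

0x3104828C27F7D2E4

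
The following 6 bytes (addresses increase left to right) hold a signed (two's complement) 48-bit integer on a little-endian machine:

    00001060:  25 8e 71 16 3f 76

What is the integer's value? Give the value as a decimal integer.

130013331557925

Little-endian: lowest address holds the least-significant byte.
Reassemble most-significant byte first: 76 3F 16 71 8E 25 → 0x763F16718E25.
0x763F16718E25 = 130013331557925.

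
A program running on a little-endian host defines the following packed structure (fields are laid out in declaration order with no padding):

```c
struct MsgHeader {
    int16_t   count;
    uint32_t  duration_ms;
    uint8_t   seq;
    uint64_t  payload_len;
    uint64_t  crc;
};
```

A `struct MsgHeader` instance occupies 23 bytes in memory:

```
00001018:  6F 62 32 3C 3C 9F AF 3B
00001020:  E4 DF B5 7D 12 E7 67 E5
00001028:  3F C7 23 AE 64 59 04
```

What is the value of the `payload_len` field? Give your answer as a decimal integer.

`payload_len` follows `count` (2 B), `duration_ms` (4 B), `seq` (1 B), so it starts at offset 2 + 4 + 1 = 7 and occupies 8 bytes.
Bytes at offsets 7..14: 3B E4 DF B5 7D 12 E7 67.
Little-endian stores the least-significant byte at the lowest address.
Reassemble most-significant byte first: 67 E7 12 7D B5 DF E4 3B → 0x67E7127DB5DFE43B.
0x67E7127DB5DFE43B = 7486973236658299963.

7486973236658299963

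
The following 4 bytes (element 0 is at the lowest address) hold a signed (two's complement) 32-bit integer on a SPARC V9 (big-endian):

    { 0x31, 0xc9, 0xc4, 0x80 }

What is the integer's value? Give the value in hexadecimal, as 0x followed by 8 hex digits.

0x31C9C480

Big-endian: lowest address holds the most-significant byte.
The bytes are already most-significant first: 0x31C9C480.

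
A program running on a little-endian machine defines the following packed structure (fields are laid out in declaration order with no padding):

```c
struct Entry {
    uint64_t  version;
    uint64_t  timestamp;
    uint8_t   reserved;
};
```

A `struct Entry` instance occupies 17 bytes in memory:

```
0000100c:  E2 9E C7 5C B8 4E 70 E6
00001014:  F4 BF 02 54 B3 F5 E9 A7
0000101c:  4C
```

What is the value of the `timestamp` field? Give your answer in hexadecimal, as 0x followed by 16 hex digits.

0xA7E9F5B35402BFF4

`timestamp` follows `version` (8 bytes), so it starts at byte offset 8 and occupies 8 bytes.
Bytes at offsets 8..15: F4 BF 02 54 B3 F5 E9 A7.
In little-endian order the low byte comes first in memory.
Reassemble most-significant byte first: A7 E9 F5 B3 54 02 BF F4 → 0xA7E9F5B35402BFF4.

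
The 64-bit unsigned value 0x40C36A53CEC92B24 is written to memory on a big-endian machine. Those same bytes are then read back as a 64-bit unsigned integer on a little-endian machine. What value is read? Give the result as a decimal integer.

2606398697363915584

Stored big-endian, the bytes at ascending addresses are 40 C3 6A 53 CE C9 2B 24.
Read back as little-endian, the first byte is least significant, giving 0x242BC9CE536AC340.
0x242BC9CE536AC340 = 2606398697363915584.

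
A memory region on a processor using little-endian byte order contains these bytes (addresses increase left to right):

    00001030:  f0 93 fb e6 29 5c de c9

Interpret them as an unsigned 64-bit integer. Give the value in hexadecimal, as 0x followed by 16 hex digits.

0xC9DE5C29E6FB93F0

Little-endian stores the least-significant byte at the lowest address.
Reassemble most-significant byte first: C9 DE 5C 29 E6 FB 93 F0 → 0xC9DE5C29E6FB93F0.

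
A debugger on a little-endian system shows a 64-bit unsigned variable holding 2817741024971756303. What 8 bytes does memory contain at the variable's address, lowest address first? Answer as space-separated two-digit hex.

0F 93 7C 7E 88 A0 1A 27

2817741024971756303 in hexadecimal, padded to 64 bits, is 0x271AA0887E7C930F.
Split into bytes (most-significant first): 27 1A A0 88 7E 7C 93 0F.
Little-endian stores the least-significant byte at the lowest address.
So at ascending addresses the bytes are 0F 93 7C 7E 88 A0 1A 27.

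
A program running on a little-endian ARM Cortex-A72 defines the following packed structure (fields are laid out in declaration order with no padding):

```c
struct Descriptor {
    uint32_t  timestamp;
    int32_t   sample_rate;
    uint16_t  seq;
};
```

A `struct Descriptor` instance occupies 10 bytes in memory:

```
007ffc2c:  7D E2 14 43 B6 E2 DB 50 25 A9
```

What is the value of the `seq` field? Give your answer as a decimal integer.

43301

`seq` follows `timestamp` (4 B), `sample_rate` (4 B), so it starts at offset 4 + 4 = 8 and occupies 2 bytes.
Bytes at offsets 8..9: 25 A9.
In little-endian order the low byte comes first in memory.
Reassemble most-significant byte first: A9 25 → 0xA925.
0xA925 = 43301.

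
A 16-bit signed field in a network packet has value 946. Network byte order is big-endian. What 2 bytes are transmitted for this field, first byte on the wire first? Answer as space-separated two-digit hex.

03 B2

946 in hexadecimal, padded to 16 bits, is 0x03B2.
Split into bytes (most-significant first): 03 B2.
Big-endian: lowest address holds the most-significant byte.
So the memory order matches the most-significant-first order: 03 B2.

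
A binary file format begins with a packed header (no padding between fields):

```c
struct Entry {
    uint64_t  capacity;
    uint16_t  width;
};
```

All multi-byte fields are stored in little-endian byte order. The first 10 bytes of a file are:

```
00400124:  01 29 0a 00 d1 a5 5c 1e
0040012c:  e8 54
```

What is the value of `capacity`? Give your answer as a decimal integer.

`capacity` is the first field, at byte offset 0, occupying 8 bytes.
Bytes at offsets 0..7: 01 29 0A 00 D1 A5 5C 1E.
In little-endian order the low byte comes first in memory.
Reassemble most-significant byte first: 1E 5C A5 D1 00 0A 29 01 → 0x1E5CA5D1000A2901.
0x1E5CA5D1000A2901 = 2187805836062632193.

2187805836062632193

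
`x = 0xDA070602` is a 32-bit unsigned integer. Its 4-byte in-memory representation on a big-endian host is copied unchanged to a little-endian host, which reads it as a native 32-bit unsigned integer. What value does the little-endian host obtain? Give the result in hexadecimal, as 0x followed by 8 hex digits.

Stored big-endian, the bytes at ascending addresses are DA 07 06 02.
Read back as little-endian, the first byte is least significant, giving 0x020607DA.

0x020607DA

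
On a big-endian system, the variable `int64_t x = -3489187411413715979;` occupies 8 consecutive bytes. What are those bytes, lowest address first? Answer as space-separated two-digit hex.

Two's complement of -3489187411413715979 in 64 bits: 3489187411413715979 = 0x306C1576D4144C0B; invert → 0xCF93EA892BEBB3F4; add 1 → 0xCF93EA892BEBB3F5.
Split into bytes (most-significant first): CF 93 EA 89 2B EB B3 F5.
In big-endian order the high byte comes first in memory.
So the memory order matches the most-significant-first order: CF 93 EA 89 2B EB B3 F5.

CF 93 EA 89 2B EB B3 F5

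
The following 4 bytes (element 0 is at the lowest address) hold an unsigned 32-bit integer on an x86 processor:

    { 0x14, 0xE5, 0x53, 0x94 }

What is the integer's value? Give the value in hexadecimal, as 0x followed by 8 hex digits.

Little-endian stores the least-significant byte at the lowest address.
Reassemble most-significant byte first: 94 53 E5 14 → 0x9453E514.

0x9453E514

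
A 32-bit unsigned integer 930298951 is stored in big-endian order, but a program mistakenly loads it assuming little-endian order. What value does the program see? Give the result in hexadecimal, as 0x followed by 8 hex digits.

0x473C7337

930298951 in 32-bit hexadecimal is 0x37733C47.
Stored big-endian, the bytes at ascending addresses are 37 73 3C 47.
Read back as little-endian, the first byte is least significant, giving 0x473C7337.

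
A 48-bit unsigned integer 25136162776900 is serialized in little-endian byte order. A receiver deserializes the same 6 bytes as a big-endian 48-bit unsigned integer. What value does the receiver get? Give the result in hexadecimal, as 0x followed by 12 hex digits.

25136162776900 in 48-bit hexadecimal is 0x16DC780DA744.
Stored little-endian, the bytes at ascending addresses are 44 A7 0D 78 DC 16.
Read back as big-endian, the last byte is least significant, giving 0x44A70D78DC16.

0x44A70D78DC16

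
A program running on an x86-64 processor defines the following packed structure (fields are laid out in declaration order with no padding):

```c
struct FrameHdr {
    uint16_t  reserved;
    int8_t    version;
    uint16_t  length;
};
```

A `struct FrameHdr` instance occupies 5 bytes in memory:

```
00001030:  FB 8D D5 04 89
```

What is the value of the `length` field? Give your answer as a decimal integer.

35076

`length` follows `reserved` (2 B), `version` (1 B), so it starts at offset 2 + 1 = 3 and occupies 2 bytes.
Bytes at offsets 3..4: 04 89.
In little-endian order the low byte comes first in memory.
Reassemble most-significant byte first: 89 04 → 0x8904.
0x8904 = 35076.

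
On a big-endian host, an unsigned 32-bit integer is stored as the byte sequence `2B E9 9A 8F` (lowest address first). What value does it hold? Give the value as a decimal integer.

Big-endian stores the most-significant byte at the lowest address.
The bytes are already most-significant first: 0x2BE99A8F.
0x2BE99A8F = 736729743.

736729743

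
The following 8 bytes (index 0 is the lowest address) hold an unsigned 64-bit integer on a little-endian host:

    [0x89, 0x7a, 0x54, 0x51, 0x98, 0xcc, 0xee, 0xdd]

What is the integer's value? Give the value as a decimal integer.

15991944281410796169

In little-endian order the low byte comes first in memory.
Reassemble most-significant byte first: DD EE CC 98 51 54 7A 89 → 0xDDEECC9851547A89.
0xDDEECC9851547A89 = 15991944281410796169.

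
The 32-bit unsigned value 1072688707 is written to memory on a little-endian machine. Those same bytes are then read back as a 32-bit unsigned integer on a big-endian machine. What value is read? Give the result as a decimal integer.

1139732287

1072688707 in 32-bit hexadecimal is 0x3FEFEE43.
Stored little-endian, the bytes at ascending addresses are 43 EE EF 3F.
Read back as big-endian, the last byte is least significant, giving 0x43EEEF3F.
0x43EEEF3F = 1139732287.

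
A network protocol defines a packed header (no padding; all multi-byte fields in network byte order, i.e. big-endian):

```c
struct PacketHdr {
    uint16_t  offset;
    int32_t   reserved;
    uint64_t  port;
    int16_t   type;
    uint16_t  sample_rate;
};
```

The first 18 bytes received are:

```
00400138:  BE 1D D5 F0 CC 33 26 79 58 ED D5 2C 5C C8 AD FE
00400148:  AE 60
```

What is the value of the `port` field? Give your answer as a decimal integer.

`port` follows `offset` (2 B), `reserved` (4 B), so it starts at offset 2 + 4 = 6 and occupies 8 bytes.
Bytes at offsets 6..13: 26 79 58 ED D5 2C 5C C8.
Big-endian: lowest address holds the most-significant byte.
The bytes are already most-significant first: 0x267958EDD52C5CC8.
0x267958EDD52C5CC8 = 2772344824130198728.

2772344824130198728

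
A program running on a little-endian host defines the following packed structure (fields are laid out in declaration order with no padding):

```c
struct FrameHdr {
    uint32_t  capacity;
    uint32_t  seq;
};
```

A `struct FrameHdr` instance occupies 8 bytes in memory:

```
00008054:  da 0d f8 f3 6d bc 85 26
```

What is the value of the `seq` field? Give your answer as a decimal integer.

`seq` follows `capacity` (4 bytes), so it starts at byte offset 4 and occupies 4 bytes.
Bytes at offsets 4..7: 6D BC 85 26.
Little-endian stores the least-significant byte at the lowest address.
Reassemble most-significant byte first: 26 85 BC 6D → 0x2685BC6D.
0x2685BC6D = 646298733.

646298733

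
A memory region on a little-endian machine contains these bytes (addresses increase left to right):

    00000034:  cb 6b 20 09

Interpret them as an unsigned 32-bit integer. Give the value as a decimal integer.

Little-endian: lowest address holds the least-significant byte.
Reassemble most-significant byte first: 09 20 6B CB → 0x09206BCB.
0x09206BCB = 153119691.

153119691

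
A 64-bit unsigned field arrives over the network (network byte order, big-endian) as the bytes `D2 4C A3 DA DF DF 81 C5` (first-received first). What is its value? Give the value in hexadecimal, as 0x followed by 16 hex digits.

0xD24CA3DADFDF81C5

Big-endian stores the most-significant byte at the lowest address.
The bytes are already most-significant first: 0xD24CA3DADFDF81C5.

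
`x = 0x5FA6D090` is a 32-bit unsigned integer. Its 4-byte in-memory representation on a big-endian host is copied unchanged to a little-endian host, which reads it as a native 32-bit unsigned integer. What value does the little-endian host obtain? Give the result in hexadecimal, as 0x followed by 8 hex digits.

Stored big-endian, the bytes at ascending addresses are 5F A6 D0 90.
Read back as little-endian, the first byte is least significant, giving 0x90D0A65F.

0x90D0A65F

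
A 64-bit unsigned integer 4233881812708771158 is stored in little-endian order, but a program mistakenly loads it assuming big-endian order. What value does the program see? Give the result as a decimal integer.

4233881812708771158 in 64-bit hexadecimal is 0x3AC1C5139B7E4556.
Stored little-endian, the bytes at ascending addresses are 56 45 7E 9B 13 C5 C1 3A.
Read back as big-endian, the last byte is least significant, giving 0x56457E9B13C5C13A.
0x56457E9B13C5C13A = 6216514065171595578.

6216514065171595578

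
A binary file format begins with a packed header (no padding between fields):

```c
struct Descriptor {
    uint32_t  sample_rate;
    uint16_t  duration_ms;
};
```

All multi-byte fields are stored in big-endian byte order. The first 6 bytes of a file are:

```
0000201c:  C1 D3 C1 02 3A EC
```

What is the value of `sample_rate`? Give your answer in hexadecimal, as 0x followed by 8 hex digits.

`sample_rate` is the first field, at byte offset 0, occupying 4 bytes.
Bytes at offsets 0..3: C1 D3 C1 02.
Big-endian stores the most-significant byte at the lowest address.
The bytes are already most-significant first: 0xC1D3C102.

0xC1D3C102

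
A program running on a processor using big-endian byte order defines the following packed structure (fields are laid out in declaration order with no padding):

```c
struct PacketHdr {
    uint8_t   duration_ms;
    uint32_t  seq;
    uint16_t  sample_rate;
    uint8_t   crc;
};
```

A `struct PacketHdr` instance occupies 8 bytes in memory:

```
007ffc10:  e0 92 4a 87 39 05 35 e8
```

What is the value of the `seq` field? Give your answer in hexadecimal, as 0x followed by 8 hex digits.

`seq` follows `duration_ms` (1 byte), so it starts at byte offset 1 and occupies 4 bytes.
Bytes at offsets 1..4: 92 4A 87 39.
Big-endian stores the most-significant byte at the lowest address.
The bytes are already most-significant first: 0x924A8739.

0x924A8739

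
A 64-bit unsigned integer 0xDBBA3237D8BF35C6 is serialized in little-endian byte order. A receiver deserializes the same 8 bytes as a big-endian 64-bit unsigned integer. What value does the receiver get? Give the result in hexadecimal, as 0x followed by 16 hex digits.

Stored little-endian, the bytes at ascending addresses are C6 35 BF D8 37 32 BA DB.
Read back as big-endian, the last byte is least significant, giving 0xC635BFD83732BADB.

0xC635BFD83732BADB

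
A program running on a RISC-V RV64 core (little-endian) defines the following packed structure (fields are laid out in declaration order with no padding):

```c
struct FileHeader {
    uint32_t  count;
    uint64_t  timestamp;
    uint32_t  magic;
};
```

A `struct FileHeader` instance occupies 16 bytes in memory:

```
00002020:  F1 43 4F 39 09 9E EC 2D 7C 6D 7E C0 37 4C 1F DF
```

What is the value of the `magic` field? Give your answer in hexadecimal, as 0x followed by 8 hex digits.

`magic` follows `count` (4 B), `timestamp` (8 B), so it starts at offset 4 + 8 = 12 and occupies 4 bytes.
Bytes at offsets 12..15: 37 4C 1F DF.
Little-endian: lowest address holds the least-significant byte.
Reassemble most-significant byte first: DF 1F 4C 37 → 0xDF1F4C37.

0xDF1F4C37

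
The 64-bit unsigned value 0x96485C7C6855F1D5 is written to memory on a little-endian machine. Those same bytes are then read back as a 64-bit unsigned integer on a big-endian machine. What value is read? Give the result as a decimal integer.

15416196906717300886

Stored little-endian, the bytes at ascending addresses are D5 F1 55 68 7C 5C 48 96.
Read back as big-endian, the last byte is least significant, giving 0xD5F155687C5C4896.
0xD5F155687C5C4896 = 15416196906717300886.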